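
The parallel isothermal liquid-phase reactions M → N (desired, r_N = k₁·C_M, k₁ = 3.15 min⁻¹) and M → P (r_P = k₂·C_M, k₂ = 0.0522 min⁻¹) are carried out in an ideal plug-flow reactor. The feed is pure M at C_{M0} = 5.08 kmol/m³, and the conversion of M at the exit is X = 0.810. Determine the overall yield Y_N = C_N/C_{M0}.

C_M = C_{M0}(1−X) = 0.9652 kmol/m³.
Both paths are first order in M, so the instantaneous fraction to N is constant: dC_N/d(−C_M) = k₁/(k₁+k₂) = 0.9837.
C_N = 0.9837·(C_{M0}−C_M) = 0.9837×4.115 = 4.05 kmol/m³.
Y_N = C_N/C_{M0} = 4.048/5.08 = 0.797.

0.797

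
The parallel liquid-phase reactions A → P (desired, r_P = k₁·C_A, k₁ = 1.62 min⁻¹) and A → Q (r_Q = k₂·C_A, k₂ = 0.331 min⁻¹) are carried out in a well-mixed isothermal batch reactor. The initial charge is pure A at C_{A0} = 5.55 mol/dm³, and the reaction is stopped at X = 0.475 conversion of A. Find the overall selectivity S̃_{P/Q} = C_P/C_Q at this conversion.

4.89

C_A = C_{A0}(1−X) = 2.914 mol/dm³.
Both paths are first order in A, so the instantaneous fraction to P is constant: dC_P/d(−C_A) = k₁/(k₁+k₂) = 0.8303.
C_P = 0.8303·(C_{A0}−C_A) = 0.8303×2.636 = 2.19 mol/dm³.
C_Q = (C_{A0}−C_A)−C_P = 0.4473 mol/dm³; S̃_{P/Q} = 2.189/0.4473 = 4.89.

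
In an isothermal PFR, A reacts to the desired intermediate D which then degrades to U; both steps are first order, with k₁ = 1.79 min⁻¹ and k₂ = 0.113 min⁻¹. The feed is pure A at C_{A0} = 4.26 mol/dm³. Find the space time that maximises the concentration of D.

For first-order series the maximum of C_D occurs at τ_opt = ln(k₂/k₁)/(k₂−k₁).
= ln(0.113/1.79)/(0.113−1.79) = ln(0.06313)/-1.677 = -2.763/-1.677 = 1.65 min.

1.65 min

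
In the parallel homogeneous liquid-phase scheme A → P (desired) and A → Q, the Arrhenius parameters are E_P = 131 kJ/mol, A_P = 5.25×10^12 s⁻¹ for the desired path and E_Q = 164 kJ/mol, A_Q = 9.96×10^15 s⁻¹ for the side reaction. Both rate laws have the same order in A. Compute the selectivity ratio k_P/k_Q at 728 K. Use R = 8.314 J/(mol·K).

With equal orders, S_{P/Q} = k_P/k_Q = (A_P/A_Q)·exp[(E_Q−E_P)/(RT)].
(E_Q−E_P)/(RT) = (164−131)×10³/(8.314×728) = 33000/6053 = 5.452.
k_P/k_Q = (5.25×10^12/9.96×10^15)·exp(5.452) = 5.271×10^-4 × 233.3 = 0.123.
Since E_P < E_Q, lowering the temperature improves selectivity toward P.

0.123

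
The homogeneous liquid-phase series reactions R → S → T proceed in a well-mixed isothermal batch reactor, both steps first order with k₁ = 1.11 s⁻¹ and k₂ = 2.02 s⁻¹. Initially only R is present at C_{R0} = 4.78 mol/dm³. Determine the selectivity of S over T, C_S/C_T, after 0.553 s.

For first-order series with pure R initially, C_S(t) = k₁C_{R0}/(k₂−k₁)·(e^(−k₁t) − e^(−k₂t)).
e^(−k₁t) = e^(−1.11×0.553) = e^(−0.6138) = 0.5413; e^(−k₂t) = e^(−1.117) = 0.3272.
C_S = 1.11×4.78/(2.02−1.11) × (0.5413−0.3272) = 5.831×0.2140 = 1.248 mol/dm³.
C_R = C_{R0}e^(−k₁t) = 2.587 mol/dm³, so C_T = C_{R0}−C_R−C_S = 0.9448 mol/dm³; C_S/C_T = 1.32.

1.32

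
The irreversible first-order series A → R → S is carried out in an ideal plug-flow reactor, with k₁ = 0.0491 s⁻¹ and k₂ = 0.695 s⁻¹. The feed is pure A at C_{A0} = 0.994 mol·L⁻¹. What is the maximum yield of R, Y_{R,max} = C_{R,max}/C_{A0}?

At the optimum, C_{R,max}/C_{A0} = (k₁/k₂)^[k₂/(k₂−k₁)].
= (0.0491/0.695)^(0.695/(0.695−0.0491)) = (0.07065)^(1.076) = 0.05776.

0.0578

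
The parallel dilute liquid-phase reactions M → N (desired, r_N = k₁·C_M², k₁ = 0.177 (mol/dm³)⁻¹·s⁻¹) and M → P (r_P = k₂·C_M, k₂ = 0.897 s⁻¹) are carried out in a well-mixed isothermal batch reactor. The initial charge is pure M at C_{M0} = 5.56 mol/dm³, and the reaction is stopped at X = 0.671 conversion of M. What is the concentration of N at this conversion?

C_M = C_{M0}(1−X) = 1.829 mol/dm³.
Along a PFR/batch, dC_P/dC_M = −r_P/(r_N+r_P) = −k₂/(k₂+k₁·C_M).
Integrating from C_{M0} to C_M: C_P = (0.897/0.177)·ln[(0.897+0.177·5.56)/(0.897+0.177·1.83)] = 5.068·ln(1.881/1.221) = 2.191 mol/dm³.
Then C_N = (C_{M0}−C_M) − C_P = 3.731 − 2.191 = 1.540 mol/dm³.

1.54 mol/dm³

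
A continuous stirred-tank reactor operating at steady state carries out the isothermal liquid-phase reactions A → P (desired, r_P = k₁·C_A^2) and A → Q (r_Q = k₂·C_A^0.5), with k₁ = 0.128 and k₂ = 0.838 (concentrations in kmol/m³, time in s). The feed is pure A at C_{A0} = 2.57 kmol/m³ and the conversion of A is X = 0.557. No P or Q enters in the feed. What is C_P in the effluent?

0.224 kmol/m³

Exit C_A = C_{A0}(1−X) = 2.57×0.443 = 1.139 kmol/m³.
In a CSTR the entire volume is at exit conditions, so r_P = 0.128×1.139^2 = 0.1659 and r_Q = 0.838×1.139^0.5 = 0.8942.
Fraction of consumed A going to P: r_P/(r_P+r_Q) = 0.1565.
C_P = 0.1565·C_{A0}·X = 0.1565×2.57×0.557 = 0.224 kmol/m³.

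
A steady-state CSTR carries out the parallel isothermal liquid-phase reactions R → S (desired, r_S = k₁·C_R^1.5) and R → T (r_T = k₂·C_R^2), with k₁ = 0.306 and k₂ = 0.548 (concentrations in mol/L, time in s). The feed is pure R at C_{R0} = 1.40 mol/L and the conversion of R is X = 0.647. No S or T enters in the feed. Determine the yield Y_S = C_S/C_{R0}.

0.286

Exit C_R = C_{R0}(1−X) = 1.40×0.353 = 0.4942 mol/L.
A CSTR operates uniformly at the exit composition, giving r_S = 0.1063 and r_T = 0.1338 (each k·C_R^n at C_R = 0.4942).
Fraction of consumed R going to S: r_S/(r_S+r_T) = 0.4427.
C_S = 0.4427·C_{R0}·X = 0.4427×1.40×0.647 = 0.401 mol/L; Y_S = C_S/C_{R0} = 0.286.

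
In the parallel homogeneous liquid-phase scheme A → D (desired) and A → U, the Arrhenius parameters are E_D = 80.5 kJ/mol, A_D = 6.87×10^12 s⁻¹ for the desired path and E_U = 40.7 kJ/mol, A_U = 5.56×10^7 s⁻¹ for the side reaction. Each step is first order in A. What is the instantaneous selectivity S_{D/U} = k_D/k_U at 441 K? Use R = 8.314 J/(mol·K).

2.39

k_D/k_U = (A_D/A_U)·exp[−(E_D−E_U)/(RT)] = (A_D/A_U)·exp[(E_U−E_D)/(RT)].
(E_U−E_D)/(RT) = (40.7−80.5)×10³/(8.314×441) = -39800/3666 = -10.86.
k_D/k_U = (6.87×10^12/5.56×10^7)·exp(-10.86) = 1.236×10^5 × 1.931×10^-5 = 2.39.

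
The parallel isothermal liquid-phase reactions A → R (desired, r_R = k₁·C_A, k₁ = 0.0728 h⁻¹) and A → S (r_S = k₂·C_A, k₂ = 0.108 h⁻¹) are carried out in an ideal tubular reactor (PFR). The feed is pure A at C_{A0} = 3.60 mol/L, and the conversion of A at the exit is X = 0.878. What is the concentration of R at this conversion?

C_A = C_{A0}(1−X) = 0.4392 mol/L.
Both paths are first order in A, so the instantaneous fraction to R is constant: dC_R/d(−C_A) = k₁/(k₁+k₂) = 0.4027.
C_R = 0.4027·(C_{A0}−C_A) = 0.4027×3.161 = 1.27 mol/L.

1.27 mol/L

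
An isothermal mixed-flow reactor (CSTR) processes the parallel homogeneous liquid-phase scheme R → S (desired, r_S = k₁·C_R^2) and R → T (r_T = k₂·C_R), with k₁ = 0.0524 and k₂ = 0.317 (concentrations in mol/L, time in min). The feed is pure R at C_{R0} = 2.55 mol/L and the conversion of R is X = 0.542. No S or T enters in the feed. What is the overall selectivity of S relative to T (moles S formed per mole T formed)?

Exit C_R = C_{R0}(1−X) = 2.55×0.458 = 1.168 mol/L.
A CSTR operates uniformly at the exit composition, giving r_S = 0.07147 and r_T = 0.3702 (each k·C_R^n at C_R = 1.168).
Overall selectivity = C_S/C_T = r_Sτ/(r_Tτ) = r_S/r_T = 0.193.

0.193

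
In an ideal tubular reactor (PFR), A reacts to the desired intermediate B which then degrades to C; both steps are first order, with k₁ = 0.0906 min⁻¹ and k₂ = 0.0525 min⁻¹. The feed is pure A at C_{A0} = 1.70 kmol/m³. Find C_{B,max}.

0.802 kmol/m³

For a first-order series the maximum intermediate yield is C_{B,max}/C_{A0} = (k₁/k₂)^[k₂/(k₂−k₁)].
= (0.0906/0.0525)^(0.0525/(0.0525−0.0906)) = (1.726)^(-1.378) = 0.4715.
C_{B,max} = 0.4715×1.70 = 0.802 kmol/m³.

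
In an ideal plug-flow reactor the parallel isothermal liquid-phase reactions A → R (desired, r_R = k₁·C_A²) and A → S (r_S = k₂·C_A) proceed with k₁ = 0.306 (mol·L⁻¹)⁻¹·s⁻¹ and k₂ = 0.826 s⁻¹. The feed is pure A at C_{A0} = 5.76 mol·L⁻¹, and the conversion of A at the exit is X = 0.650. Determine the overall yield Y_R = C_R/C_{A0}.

C_A = C_{A0}(1−X) = 2.016 mol·L⁻¹.
Along a PFR/batch, dC_S/dC_A = −r_S/(r_R+r_S) = −k₂/(k₂+k₁·C_A).
Integrating from C_{A0} to C_A: C_S = (0.826/0.306)·ln[(0.826+0.306·5.76)/(0.826+0.306·2.02)] = 2.699·ln(2.589/1.443) = 1.578 mol·L⁻¹.
Then C_R = (C_{A0}−C_A) − C_S = 3.744 − 1.578 = 2.166 mol·L⁻¹.
Y_R = C_R/C_{A0} = 2.166/5.76 = 0.376.

0.376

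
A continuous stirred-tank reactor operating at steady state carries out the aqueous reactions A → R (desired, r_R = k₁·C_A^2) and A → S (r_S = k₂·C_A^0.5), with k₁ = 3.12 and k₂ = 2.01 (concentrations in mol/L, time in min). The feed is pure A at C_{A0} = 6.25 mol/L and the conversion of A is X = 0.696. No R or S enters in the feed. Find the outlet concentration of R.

3.49 mol/L

Exit C_A = C_{A0}(1−X) = 6.25×0.304 = 1.900 mol/L.
Rates in a CSTR are evaluated at the outlet concentration: r_R = 3.12×1.900^2 = 11.26, r_S = 2.01×1.900^0.5 = 2.771.
Fraction of consumed A going to R: r_R/(r_R+r_S) = 0.8026.
C_R = 0.8026·C_{A0}·X = 0.8026×6.25×0.696 = 3.49 mol/L.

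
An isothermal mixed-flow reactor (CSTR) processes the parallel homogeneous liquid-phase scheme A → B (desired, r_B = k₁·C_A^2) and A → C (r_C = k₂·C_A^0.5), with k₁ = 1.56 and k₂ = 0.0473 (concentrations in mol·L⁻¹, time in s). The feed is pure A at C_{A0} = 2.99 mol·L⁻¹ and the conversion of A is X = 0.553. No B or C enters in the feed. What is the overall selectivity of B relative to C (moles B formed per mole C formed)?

Exit C_A = C_{A0}(1−X) = 2.99×0.447 = 1.337 mol·L⁻¹.
In a CSTR the entire volume is at exit conditions, so r_B = 1.56×1.337^2 = 2.787 and r_C = 0.0473×1.337^0.5 = 0.05468.
Overall selectivity = C_B/C_C = r_Bτ/(r_Cτ) = r_B/r_C = 51.0.

51.0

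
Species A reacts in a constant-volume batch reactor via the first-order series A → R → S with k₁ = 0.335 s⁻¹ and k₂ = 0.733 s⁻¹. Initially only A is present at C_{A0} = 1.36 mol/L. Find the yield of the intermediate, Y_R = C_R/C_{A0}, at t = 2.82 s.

0.221

For first-order series with pure A initially, C_R(t) = k₁C_{A0}/(k₂−k₁)·(e^(−k₁t) − e^(−k₂t)).
e^(−k₁t) = e^(−0.335×2.82) = e^(−0.9447) = 0.3888; e^(−k₂t) = e^(−2.067) = 0.1266.
C_R = 0.335×1.36/(0.733−0.335) × (0.3888−0.1266) = 1.145×0.2622 = 0.3002 mol/L.
Y_R = C_R/C_{A0} = 0.3002/1.36 = 0.221.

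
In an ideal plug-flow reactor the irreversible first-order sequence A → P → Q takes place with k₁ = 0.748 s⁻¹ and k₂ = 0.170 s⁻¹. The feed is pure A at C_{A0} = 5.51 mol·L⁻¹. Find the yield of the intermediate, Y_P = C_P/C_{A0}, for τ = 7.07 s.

The intermediate concentration in a first-order A→B→C sequence is C_P = k₁C_{A0}(e^(−k₁τ) − e^(−k₂τ))/(k₂−k₁).
e^(−k₁τ) = e^(−0.748×7.07) = e^(−5.288) = 0.005050; e^(−k₂τ) = e^(−1.202) = 0.3006.
C_P = 0.748×5.51/(0.170−0.748) × (0.005050−0.3006) = (-7.131)×(-0.2956) = 2.108 mol·L⁻¹.
Y_P = C_P/C_{A0} = 2.108/5.51 = 0.383.

0.383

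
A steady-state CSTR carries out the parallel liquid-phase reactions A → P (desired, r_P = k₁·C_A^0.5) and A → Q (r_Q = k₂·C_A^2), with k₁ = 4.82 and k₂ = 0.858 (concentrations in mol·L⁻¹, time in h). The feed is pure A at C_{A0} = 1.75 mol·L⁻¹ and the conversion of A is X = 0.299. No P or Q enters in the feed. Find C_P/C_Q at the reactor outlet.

Exit C_A = C_{A0}(1−X) = 1.75×0.701 = 1.227 mol·L⁻¹.
Rates in a CSTR are evaluated at the outlet concentration: r_P = 4.82×1.227^0.5 = 5.339, r_Q = 0.858×1.227^2 = 1.291.
Overall selectivity = C_P/C_Q = r_Pτ/(r_Qτ) = r_P/r_Q = 4.13.

4.13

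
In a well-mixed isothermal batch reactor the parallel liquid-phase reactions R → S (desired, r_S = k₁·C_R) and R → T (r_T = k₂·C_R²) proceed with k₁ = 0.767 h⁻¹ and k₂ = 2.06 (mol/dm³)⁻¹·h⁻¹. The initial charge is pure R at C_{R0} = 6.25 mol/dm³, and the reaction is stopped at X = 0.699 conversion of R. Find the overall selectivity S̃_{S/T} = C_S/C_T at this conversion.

C_R = C_{R0}(1−X) = 1.881 mol/dm³.
Along a PFR/batch, dC_S/dC_R = −r_S/(r_S+r_T) = −k₁/(k₁+k₂·C_R).
Integrating from C_{R0} to C_R: C_S = (0.767/2.06)·ln[(0.767+2.06·6.25)/(0.767+2.06·1.88)] = 0.3723·ln(13.64/4.642) = 0.4013 mol/dm³.
C_T = (C_{R0}−C_R)−C_S = 3.967 mol/dm³; S̃_{S/T} = 0.4013/3.967 = 0.101.

0.101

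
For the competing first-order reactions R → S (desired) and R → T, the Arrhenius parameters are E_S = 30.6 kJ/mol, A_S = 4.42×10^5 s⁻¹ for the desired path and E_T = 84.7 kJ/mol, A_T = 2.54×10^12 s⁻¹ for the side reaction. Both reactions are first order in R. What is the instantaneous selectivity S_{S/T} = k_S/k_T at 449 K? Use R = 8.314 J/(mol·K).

k_S/k_T = (A_S/A_T)·exp[−(E_S−E_T)/(RT)] = (A_S/A_T)·exp[(E_T−E_S)/(RT)].
(E_T−E_S)/(RT) = (84.7−30.6)×10³/(8.314×449) = 54100/3733 = 14.49.
k_S/k_T = (4.42×10^5/2.54×10^12)·exp(14.49) = 1.740×10^-7 × 1.968×10^6 = 0.342.

0.342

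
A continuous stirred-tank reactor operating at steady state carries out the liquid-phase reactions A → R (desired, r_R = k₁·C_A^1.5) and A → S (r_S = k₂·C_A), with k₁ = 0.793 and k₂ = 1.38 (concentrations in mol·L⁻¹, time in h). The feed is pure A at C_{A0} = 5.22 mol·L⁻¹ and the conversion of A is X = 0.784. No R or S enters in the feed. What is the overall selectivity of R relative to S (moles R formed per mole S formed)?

Exit C_A = C_{A0}(1−X) = 5.22×0.216 = 1.128 mol·L⁻¹.
Rates in a CSTR are evaluated at the outlet concentration: r_R = 0.793×1.128^1.5 = 0.9494, r_S = 1.38×1.128 = 1.556.
Overall selectivity = C_R/C_S = r_Rτ/(r_Sτ) = r_R/r_S = 0.610.

0.610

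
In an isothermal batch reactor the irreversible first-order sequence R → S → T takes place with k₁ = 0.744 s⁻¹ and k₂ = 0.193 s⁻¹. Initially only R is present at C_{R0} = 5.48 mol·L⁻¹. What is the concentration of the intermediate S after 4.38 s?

For first-order series with pure R initially, C_S(t) = k₁C_{R0}/(k₂−k₁)·(e^(−k₁t) − e^(−k₂t)).
e^(−k₁t) = e^(−0.744×4.38) = e^(−3.259) = 0.03844; e^(−k₂t) = e^(−0.8453) = 0.4294.
C_S = 0.744×5.48/(0.193−0.744) × (0.03844−0.4294) = (-7.399)×(-0.3910) = 2.893 mol·L⁻¹.

2.89 mol·L⁻¹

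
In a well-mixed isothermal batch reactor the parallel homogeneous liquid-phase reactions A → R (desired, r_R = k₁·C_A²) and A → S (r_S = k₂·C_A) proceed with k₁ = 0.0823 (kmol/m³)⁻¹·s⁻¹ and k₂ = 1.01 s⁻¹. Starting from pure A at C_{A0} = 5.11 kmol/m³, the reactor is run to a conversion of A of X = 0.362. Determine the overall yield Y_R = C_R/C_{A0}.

C_A = C_{A0}(1−X) = 3.260 kmol/m³.
Along a PFR/batch, dC_S/dC_A = −r_S/(r_R+r_S) = −k₂/(k₂+k₁·C_A).
Integrating from C_{A0} to C_A: C_S = (1.01/0.0823)·ln[(1.01+0.0823·5.11)/(1.01+0.0823·3.26)] = 12.27·ln(1.431/1.278) = 1.381 kmol/m³.
Then C_R = (C_{A0}−C_A) − C_S = 1.850 − 1.381 = 0.4690 kmol/m³.
Y_R = C_R/C_{A0} = 0.4690/5.11 = 0.0918.

0.0918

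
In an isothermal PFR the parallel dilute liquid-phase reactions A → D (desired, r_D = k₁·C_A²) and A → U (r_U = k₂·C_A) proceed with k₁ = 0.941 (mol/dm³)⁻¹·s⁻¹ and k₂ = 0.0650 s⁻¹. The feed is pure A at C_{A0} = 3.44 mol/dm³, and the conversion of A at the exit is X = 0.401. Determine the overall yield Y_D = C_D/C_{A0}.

0.391

C_A = C_{A0}(1−X) = 2.061 mol/dm³.
Along a PFR/batch, dC_U/dC_A = −r_U/(r_D+r_U) = −k₂/(k₂+k₁·C_A).
Integrating from C_{A0} to C_A: C_U = (0.0650/0.941)·ln[(0.0650+0.941·3.44)/(0.0650+0.941·2.06)] = 0.06908·ln(3.302/2.004) = 0.03450 mol/dm³.
Then C_D = (C_{A0}−C_A) − C_U = 1.379 − 0.03450 = 1.345 mol/dm³.
Y_D = C_D/C_{A0} = 1.345/3.44 = 0.391.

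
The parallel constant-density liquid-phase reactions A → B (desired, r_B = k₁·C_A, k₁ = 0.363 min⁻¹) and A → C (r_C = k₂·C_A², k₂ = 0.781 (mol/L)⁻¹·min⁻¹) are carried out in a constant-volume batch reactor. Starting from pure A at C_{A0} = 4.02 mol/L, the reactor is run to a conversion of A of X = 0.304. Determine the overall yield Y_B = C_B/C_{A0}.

0.0368

C_A = C_{A0}(1−X) = 2.798 mol/L.
Along a PFR/batch, dC_B/dC_A = −r_B/(r_B+r_C) = −k₁/(k₁+k₂·C_A).
Integrating from C_{A0} to C_A: C_B = (0.363/0.781)·ln[(0.363+0.781·4.02)/(0.363+0.781·2.80)] = 0.4648·ln(3.503/2.548) = 0.1479 mol/L.
Y_B = C_B/C_{A0} = 0.1479/4.02 = 0.0368.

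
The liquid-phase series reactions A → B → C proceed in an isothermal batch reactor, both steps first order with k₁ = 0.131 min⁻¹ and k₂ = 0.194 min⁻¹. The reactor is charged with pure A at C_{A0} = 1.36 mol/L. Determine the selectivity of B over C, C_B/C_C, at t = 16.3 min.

For first-order series with pure A initially, C_B(t) = k₁C_{A0}/(k₂−k₁)·(e^(−k₁t) − e^(−k₂t)).
e^(−k₁t) = e^(−0.131×16.3) = e^(−2.135) = 0.1182; e^(−k₂t) = e^(−3.162) = 0.04233.
C_B = 0.131×1.36/(0.194−0.131) × (0.1182−0.04233) = 2.828×0.07588 = 0.2146 mol/L.
C_A = C_{A0}e^(−k₁t) = 0.1608 mol/L, so C_C = C_{A0}−C_A−C_B = 0.9847 mol/L; C_B/C_C = 0.218.

0.218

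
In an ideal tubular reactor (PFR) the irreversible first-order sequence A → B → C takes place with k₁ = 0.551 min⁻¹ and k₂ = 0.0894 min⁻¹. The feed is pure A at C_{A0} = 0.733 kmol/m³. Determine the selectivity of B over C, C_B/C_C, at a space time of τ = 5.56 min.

Solving the coupled first-order balances gives C_B(τ) = [k₁/(k₂−k₁)]·C_{A0}·(e^(−k₁τ) − e^(−k₂τ)).
e^(−k₁τ) = e^(−0.551×5.56) = e^(−3.064) = 0.04672; e^(−k₂τ) = e^(−0.4971) = 0.6083.
C_B = 0.551×0.733/(0.0894−0.551) × (0.04672−0.6083) = (-0.8750)×(-0.5616) = 0.4914 kmol/m³.
C_A = C_{A0}e^(−k₁τ) = 0.03425 kmol/m³, so C_C = C_{A0}−C_A−C_B = 0.2074 kmol/m³; C_B/C_C = 2.37.

2.37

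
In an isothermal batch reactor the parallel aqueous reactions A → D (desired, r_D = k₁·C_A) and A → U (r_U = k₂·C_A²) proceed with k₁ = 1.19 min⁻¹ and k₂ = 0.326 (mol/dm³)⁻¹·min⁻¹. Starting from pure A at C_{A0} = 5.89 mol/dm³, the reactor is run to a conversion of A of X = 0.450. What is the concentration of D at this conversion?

C_A = C_{A0}(1−X) = 3.240 mol/dm³.
Along a PFR/batch, dC_D/dC_A = −r_D/(r_D+r_U) = −k₁/(k₁+k₂·C_A).
Integrating from C_{A0} to C_A: C_D = (1.19/0.326)·ln[(1.19+0.326·5.89)/(1.19+0.326·3.24)] = 3.650·ln(3.110/2.246) = 1.188 mol/dm³.

1.19 mol/dm³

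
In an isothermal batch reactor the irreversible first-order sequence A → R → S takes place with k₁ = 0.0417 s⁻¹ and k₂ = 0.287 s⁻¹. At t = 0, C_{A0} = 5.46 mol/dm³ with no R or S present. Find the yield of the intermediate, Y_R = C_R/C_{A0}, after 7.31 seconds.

0.104

For first-order series with pure A initially, C_R(t) = k₁C_{A0}/(k₂−k₁)·(e^(−k₁t) − e^(−k₂t)).
e^(−k₁t) = e^(−0.0417×7.31) = e^(−0.3048) = 0.7373; e^(−k₂t) = e^(−2.098) = 0.1227.
C_R = 0.0417×5.46/(0.287−0.0417) × (0.7373−0.1227) = 0.9282×0.6145 = 0.5704 mol/dm³.
Y_R = C_R/C_{A0} = 0.5704/5.46 = 0.104.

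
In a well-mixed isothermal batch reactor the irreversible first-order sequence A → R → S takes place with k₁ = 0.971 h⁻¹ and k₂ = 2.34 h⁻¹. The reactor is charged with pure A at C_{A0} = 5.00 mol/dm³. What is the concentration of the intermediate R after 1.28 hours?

0.846 mol/dm³

For first-order series with pure A initially, C_R(t) = k₁C_{A0}/(k₂−k₁)·(e^(−k₁t) − e^(−k₂t)).
e^(−k₁t) = e^(−0.971×1.28) = e^(−1.243) = 0.2886; e^(−k₂t) = e^(−2.995) = 0.05003.
C_R = 0.971×5.00/(2.34−0.971) × (0.2886−0.05003) = 3.546×0.2385 = 0.8459 mol/dm³.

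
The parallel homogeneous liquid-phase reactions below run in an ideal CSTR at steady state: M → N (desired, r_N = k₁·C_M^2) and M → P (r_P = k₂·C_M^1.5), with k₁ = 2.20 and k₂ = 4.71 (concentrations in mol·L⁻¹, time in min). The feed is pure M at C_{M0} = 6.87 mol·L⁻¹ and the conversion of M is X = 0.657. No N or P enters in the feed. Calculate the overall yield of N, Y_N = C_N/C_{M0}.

Exit C_M = C_{M0}(1−X) = 6.87×0.343 = 2.356 mol·L⁻¹.
Rates in a CSTR are evaluated at the outlet concentration: r_N = 2.20×2.356^2 = 12.22, r_P = 4.71×2.356^1.5 = 17.04.
Fraction of consumed M going to N: r_N/(r_N+r_P) = 0.4176.
C_N = 0.4176·C_{M0}·X = 0.4176×6.87×0.657 = 1.88 mol·L⁻¹; Y_N = C_N/C_{M0} = 0.274.

0.274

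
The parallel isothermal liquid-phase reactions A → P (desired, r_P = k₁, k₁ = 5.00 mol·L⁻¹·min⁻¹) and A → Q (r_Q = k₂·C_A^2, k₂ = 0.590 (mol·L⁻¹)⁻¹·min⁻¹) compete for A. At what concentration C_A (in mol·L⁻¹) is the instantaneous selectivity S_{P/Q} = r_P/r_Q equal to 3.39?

S_{P/Q} = (k₁/k₂)·C_A^-2 ⇒ C_A = (S·k₂/k₁)^(-0.5).
= (3.39×0.590/5.00)^(-0.5) = (0.4000)^(-0.5) = 1.58 mol·L⁻¹.

1.58 mol·L⁻¹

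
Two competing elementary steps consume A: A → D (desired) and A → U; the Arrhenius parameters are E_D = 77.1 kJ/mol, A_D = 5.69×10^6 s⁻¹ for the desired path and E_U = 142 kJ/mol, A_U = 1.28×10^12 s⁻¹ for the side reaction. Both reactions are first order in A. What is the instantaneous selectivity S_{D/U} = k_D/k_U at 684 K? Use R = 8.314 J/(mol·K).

0.402

Since both paths have the same order in A, the concentration cancels and S_{D/U} = k_D/k_U = (A_D/A_U)·exp[(E_U−E_D)/(RT)].
(E_U−E_D)/(RT) = (142−77.1)×10³/(8.314×684) = 64900/5687 = 11.41.
k_D/k_U = (5.69×10^6/1.28×10^12)·exp(11.41) = 4.445×10^-6 × 90440 = 0.402.
Since E_D < E_U, lowering the temperature improves selectivity toward D.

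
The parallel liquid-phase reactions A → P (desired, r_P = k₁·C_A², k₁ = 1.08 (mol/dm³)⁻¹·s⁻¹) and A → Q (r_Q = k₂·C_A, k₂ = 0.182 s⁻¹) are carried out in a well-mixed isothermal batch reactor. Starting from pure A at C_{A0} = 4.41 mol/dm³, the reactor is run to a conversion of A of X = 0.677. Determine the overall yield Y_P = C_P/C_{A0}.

C_A = C_{A0}(1−X) = 1.424 mol/dm³.
Along a PFR/batch, dC_Q/dC_A = −r_Q/(r_P+r_Q) = −k₂/(k₂+k₁·C_A).
Integrating from C_{A0} to C_A: C_Q = (0.182/1.08)·ln[(0.182+1.08·4.41)/(0.182+1.08·1.42)] = 0.1685·ln(4.945/1.720) = 0.1779 mol/dm³.
Then C_P = (C_{A0}−C_A) − C_Q = 2.986 − 0.1779 = 2.808 mol/dm³.
Y_P = C_P/C_{A0} = 2.808/4.41 = 0.637.

0.637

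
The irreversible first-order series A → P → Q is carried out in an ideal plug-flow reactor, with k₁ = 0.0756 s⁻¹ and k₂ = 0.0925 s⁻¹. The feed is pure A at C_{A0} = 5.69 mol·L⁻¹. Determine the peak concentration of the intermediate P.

1.89 mol·L⁻¹

At the optimum, C_{P,max}/C_{A0} = (k₁/k₂)^[k₂/(k₂−k₁)].
= (0.0756/0.0925)^(0.0925/(0.0925−0.0756)) = (0.8173)^(5.473) = 0.3315.
C_{P,max} = 0.3315×5.69 = 1.89 mol·L⁻¹.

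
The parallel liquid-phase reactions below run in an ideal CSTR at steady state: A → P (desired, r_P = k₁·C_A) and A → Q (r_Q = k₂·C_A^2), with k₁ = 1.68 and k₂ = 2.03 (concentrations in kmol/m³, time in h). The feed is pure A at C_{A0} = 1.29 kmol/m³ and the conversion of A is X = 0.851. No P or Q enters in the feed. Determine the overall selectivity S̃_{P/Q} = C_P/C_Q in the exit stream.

4.31

Exit C_A = C_{A0}(1−X) = 1.29×0.149 = 0.1922 kmol/m³.
Rates in a CSTR are evaluated at the outlet concentration: r_P = 1.68×0.1922 = 0.3229, r_Q = 2.03×0.1922^2 = 0.07500.
Overall selectivity = C_P/C_Q = r_Pτ/(r_Qτ) = r_P/r_Q = 4.31.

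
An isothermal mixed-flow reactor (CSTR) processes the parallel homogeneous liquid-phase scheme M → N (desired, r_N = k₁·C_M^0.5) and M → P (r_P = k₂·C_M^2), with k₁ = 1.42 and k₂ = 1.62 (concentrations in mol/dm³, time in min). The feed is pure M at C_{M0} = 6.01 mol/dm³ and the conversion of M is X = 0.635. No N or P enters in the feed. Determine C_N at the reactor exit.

0.811 mol/dm³

Exit C_M = C_{M0}(1−X) = 6.01×0.365 = 2.194 mol/dm³.
A CSTR operates uniformly at the exit composition, giving r_N = 2.103 and r_P = 7.796 (each k·C_M^n at C_M = 2.194).
Fraction of consumed M going to N: r_N/(r_N+r_P) = 0.2125.
C_N = 0.2125·C_{M0}·X = 0.2125×6.01×0.635 = 0.811 mol/dm³.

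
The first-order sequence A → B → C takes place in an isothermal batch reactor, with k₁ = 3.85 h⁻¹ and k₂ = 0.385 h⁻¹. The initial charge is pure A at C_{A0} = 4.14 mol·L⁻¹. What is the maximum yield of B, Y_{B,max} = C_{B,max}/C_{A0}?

0.774

At the optimum, C_{B,max}/C_{A0} = (k₁/k₂)^[k₂/(k₂−k₁)].
= (3.85/0.385)^(0.385/(0.385−3.85)) = (10.00)^(-0.1111) = 0.7743.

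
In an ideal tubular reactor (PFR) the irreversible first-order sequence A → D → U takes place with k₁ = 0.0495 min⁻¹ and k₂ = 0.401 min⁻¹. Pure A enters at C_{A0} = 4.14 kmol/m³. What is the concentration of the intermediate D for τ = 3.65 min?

For first-order series with pure A initially, C_D(τ) = k₁C_{A0}/(k₂−k₁)·(e^(−k₁τ) − e^(−k₂τ)).
e^(−k₁τ) = e^(−0.0495×3.65) = e^(−0.1807) = 0.8347; e^(−k₂τ) = e^(−1.464) = 0.2314.
C_D = 0.0495×4.14/(0.401−0.0495) × (0.8347−0.2314) = 0.5830×0.6033 = 0.3517 kmol/m³.

0.352 kmol/m³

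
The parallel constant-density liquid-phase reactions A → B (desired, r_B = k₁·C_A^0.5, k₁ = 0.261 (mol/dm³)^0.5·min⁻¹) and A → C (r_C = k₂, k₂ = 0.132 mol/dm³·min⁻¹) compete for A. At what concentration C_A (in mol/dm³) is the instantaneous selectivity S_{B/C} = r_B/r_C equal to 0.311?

S_{B/C} = (k₁/k₂)·C_A^0.5 ⇒ C_A = (S·k₂/k₁)^(2).
= (0.311×0.132/0.261)^(2) = (0.1573)^(2) = 0.0247 mol/dm³.

0.0247 mol/dm³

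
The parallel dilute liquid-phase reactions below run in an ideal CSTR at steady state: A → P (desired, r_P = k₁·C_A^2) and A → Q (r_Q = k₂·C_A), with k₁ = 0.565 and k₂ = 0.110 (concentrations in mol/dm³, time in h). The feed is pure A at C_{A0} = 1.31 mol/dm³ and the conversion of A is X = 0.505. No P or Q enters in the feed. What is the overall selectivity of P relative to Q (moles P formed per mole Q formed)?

Exit C_A = C_{A0}(1−X) = 1.31×0.495 = 0.6484 mol/dm³.
Rates in a CSTR are evaluated at the outlet concentration: r_P = 0.565×0.6484^2 = 0.2376, r_Q = 0.110×0.6484 = 0.07133.
Overall selectivity = C_P/C_Q = r_Pτ/(r_Qτ) = r_P/r_Q = 3.33.

3.33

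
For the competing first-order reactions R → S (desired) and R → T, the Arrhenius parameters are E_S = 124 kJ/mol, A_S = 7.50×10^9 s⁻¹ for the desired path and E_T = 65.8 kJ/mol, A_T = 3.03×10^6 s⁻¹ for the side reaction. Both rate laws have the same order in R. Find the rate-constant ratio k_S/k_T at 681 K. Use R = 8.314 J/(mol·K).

0.0850

k_S/k_T = (A_S/A_T)·exp[−(E_S−E_T)/(RT)] = (A_S/A_T)·exp[(E_T−E_S)/(RT)].
(E_T−E_S)/(RT) = (65.8−124)×10³/(8.314×681) = -58200/5662 = -10.28.
k_S/k_T = (7.50×10^9/3.03×10^6)·exp(-10.28) = 2475 × 3.433×10^-5 = 0.0850.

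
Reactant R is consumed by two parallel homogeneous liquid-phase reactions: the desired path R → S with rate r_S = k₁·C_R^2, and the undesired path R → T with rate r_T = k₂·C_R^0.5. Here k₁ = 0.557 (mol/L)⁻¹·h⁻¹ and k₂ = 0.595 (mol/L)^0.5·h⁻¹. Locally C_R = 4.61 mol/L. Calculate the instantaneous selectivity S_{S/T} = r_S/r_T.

S_{S/T} = r_S/r_T = (k₁·C_R^2)/(k₂·C_R^0.5) = (k₁/k₂)·C_R^1.5.
= (0.557×4.610^2) / (0.595×4.610^0.5) = 11.84/1.278 = 9.27.
Since the desired path is higher order in R, keeping C_R high (PFR or concentrated feed) favours S.

9.27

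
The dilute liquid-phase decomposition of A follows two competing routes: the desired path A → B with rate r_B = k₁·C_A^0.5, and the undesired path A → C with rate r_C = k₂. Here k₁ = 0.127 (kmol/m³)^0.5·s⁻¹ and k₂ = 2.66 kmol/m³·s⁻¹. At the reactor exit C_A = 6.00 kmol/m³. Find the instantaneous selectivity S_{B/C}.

S_{B/C} = r_B/r_C = (k₁·C_A^0.5)/(k₂) = (k₁/k₂)·C_A^0.5.
= (0.127×6.000^0.5) / (2.66) = 0.3111/2.660 = 0.117.

0.117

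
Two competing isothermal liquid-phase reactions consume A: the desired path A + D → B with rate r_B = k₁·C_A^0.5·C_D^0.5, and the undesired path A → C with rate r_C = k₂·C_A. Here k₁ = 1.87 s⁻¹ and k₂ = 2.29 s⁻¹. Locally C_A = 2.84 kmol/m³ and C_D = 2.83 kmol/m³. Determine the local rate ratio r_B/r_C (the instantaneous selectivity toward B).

S_{B/C} = r_B/r_C = (k₁·C_A^0.5·C_D^0.5)/(k₂·C_A) = (k₁/k₂)·C_A^-0.5·C_D^0.5.
= (1.87×2.840^0.5×2.830^0.5) / (2.29×2.840) = 5.301/6.504 = 0.815.
The undesired path is higher order in A, so low C_A (CSTR or dilute feed) favours B.

0.815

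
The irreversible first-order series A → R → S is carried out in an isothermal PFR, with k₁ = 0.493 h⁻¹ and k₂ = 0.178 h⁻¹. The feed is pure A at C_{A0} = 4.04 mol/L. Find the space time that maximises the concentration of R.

3.23 h

Setting dC_R/dτ = 0 gives τ_opt = ln(k₂/k₁)/(k₂−k₁).
= ln(0.178/0.493)/(0.178−0.493) = ln(0.3611)/-0.3150 = -1.019/-0.3150 = 3.23 h.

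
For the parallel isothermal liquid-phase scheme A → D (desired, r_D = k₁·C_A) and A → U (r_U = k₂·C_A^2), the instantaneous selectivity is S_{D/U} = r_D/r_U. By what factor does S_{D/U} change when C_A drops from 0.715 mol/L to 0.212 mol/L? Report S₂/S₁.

3.37

S_{D/U} = (k₁/k₂)·C_A⁻¹, so S₂/S₁ = (C_{A,2}/C_{A,1})⁻¹.
= 0.715/0.212 = 3.37.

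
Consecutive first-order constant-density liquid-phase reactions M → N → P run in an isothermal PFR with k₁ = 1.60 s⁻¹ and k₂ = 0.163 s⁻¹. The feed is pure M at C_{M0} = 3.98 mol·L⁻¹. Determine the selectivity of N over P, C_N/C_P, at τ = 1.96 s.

The intermediate concentration in a first-order A→B→C sequence is C_N = k₁C_{M0}(e^(−k₁τ) − e^(−k₂τ))/(k₂−k₁).
e^(−k₁τ) = e^(−1.60×1.96) = e^(−3.136) = 0.04346; e^(−k₂τ) = e^(−0.3195) = 0.7265.
C_N = 1.60×3.98/(0.163−1.60) × (0.04346−0.7265) = (-4.431)×(-0.6831) = 3.027 mol·L⁻¹.
C_M = C_{M0}e^(−k₁τ) = 0.1730 mol·L⁻¹, so C_P = C_{M0}−C_M−C_N = 0.7800 mol·L⁻¹; C_N/C_P = 3.88.

3.88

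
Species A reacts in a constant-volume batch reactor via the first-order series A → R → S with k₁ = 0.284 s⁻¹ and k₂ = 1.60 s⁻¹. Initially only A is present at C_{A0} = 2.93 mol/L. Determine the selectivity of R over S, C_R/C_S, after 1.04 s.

Solving the coupled first-order balances gives C_R(t) = [k₁/(k₂−k₁)]·C_{A0}·(e^(−k₁t) − e^(−k₂t)).
e^(−k₁t) = e^(−0.284×1.04) = e^(−0.2954) = 0.7443; e^(−k₂t) = e^(−1.664) = 0.1894.
C_R = 0.284×2.93/(1.60−0.284) × (0.7443−0.1894) = 0.6323×0.5549 = 0.3509 mol/L.
C_A = C_{A0}e^(−k₁t) = 2.181 mol/L, so C_S = C_{A0}−C_A−C_R = 0.3984 mol/L; C_R/C_S = 0.881.

0.881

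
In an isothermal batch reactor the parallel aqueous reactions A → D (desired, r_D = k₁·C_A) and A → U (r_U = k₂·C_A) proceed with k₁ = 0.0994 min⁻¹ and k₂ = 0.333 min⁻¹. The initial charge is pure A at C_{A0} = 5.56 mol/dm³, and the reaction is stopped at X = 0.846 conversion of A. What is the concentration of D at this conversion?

1.08 mol/dm³

C_A = C_{A0}(1−X) = 0.8562 mol/dm³.
Both paths are first order in A, so the instantaneous fraction to D is constant: dC_D/d(−C_A) = k₁/(k₁+k₂) = 0.2299.
C_D = 0.2299·(C_{A0}−C_A) = 0.2299×4.704 = 1.08 mol/dm³.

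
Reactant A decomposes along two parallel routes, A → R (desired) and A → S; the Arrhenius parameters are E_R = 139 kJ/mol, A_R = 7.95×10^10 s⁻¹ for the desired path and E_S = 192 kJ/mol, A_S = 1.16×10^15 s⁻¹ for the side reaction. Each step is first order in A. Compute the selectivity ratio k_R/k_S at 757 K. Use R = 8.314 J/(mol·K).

0.311

k_R/k_S = (A_R/A_S)·exp[−(E_R−E_S)/(RT)] = (A_R/A_S)·exp[(E_S−E_R)/(RT)].
(E_S−E_R)/(RT) = (192−139)×10³/(8.314×757) = 53000/6294 = 8.421.
k_R/k_S = (7.95×10^10/1.16×10^15)·exp(8.421) = 6.853×10^-5 × 4542 = 0.311.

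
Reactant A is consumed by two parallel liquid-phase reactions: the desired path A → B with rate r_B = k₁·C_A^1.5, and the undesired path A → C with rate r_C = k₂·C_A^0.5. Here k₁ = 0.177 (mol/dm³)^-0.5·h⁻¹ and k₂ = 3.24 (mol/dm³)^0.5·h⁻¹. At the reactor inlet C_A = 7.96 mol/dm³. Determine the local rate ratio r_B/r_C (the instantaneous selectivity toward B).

S_{B/C} = r_B/r_C = (k₁·C_A^1.5)/(k₂·C_A^0.5) = (k₁/k₂)·C_A.
= (0.177×7.960^1.5) / (3.24×7.960^0.5) = 3.975/9.141 = 0.435.
Since the desired path is higher order in A, keeping C_A high (PFR or concentrated feed) favours B.

0.435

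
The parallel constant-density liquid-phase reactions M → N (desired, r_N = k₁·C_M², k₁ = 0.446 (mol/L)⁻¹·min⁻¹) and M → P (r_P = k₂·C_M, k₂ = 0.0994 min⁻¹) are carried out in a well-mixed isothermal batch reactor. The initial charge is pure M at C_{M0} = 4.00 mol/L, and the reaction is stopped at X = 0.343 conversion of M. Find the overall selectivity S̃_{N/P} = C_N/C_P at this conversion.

14.7

C_M = C_{M0}(1−X) = 2.628 mol/L.
Along a PFR/batch, dC_P/dC_M = −r_P/(r_N+r_P) = −k₂/(k₂+k₁·C_M).
Integrating from C_{M0} to C_M: C_P = (0.0994/0.446)·ln[(0.0994+0.446·4.00)/(0.0994+0.446·2.63)] = 0.2229·ln(1.883/1.271) = 0.08756 mol/L.
Then C_N = (C_{M0}−C_M) − C_P = 1.372 − 0.08756 = 1.284 mol/L.
S̃_{N/P} = C_N/C_P = 1.284/0.08756 = 14.7.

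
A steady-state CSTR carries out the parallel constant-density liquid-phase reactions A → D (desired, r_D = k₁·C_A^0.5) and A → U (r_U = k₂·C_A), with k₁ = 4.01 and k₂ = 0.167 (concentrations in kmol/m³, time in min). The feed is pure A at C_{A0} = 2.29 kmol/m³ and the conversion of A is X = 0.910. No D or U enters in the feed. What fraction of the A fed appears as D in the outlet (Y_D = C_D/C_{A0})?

Exit C_A = C_{A0}(1−X) = 2.29×0.0900 = 0.2061 kmol/m³.
A CSTR operates uniformly at the exit composition, giving r_D = 1.820 and r_U = 0.03442 (each k·C_A^n at C_A = 0.2061).
Fraction of consumed A going to D: r_D/(r_D+r_U) = 0.9814.
C_D = 0.9814·C_{A0}·X = 0.9814×2.29×0.910 = 2.05 kmol/m³; Y_D = C_D/C_{A0} = 0.893.

0.893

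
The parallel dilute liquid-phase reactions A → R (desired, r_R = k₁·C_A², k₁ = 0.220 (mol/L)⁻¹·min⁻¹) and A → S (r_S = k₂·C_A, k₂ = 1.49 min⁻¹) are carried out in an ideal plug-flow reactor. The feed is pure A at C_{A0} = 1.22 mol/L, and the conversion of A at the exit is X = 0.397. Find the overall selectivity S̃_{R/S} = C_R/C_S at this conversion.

C_A = C_{A0}(1−X) = 0.7357 mol/L.
Along a PFR/batch, dC_S/dC_A = −r_S/(r_R+r_S) = −k₂/(k₂+k₁·C_A).
Integrating from C_{A0} to C_A: C_S = (1.49/0.220)·ln[(1.49+0.220·1.22)/(1.49+0.220·0.736)] = 6.773·ln(1.758/1.652) = 0.4234 mol/L.
Then C_R = (C_{A0}−C_A) − C_S = 0.4843 − 0.4234 = 0.06097 mol/L.
S̃_{R/S} = C_R/C_S = 0.06097/0.4234 = 0.144.

0.144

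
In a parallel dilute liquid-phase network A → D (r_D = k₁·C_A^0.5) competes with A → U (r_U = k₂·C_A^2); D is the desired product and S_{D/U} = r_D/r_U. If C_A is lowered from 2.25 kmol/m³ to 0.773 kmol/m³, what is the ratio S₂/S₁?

S_{D/U} = (k₁/k₂)·C_A^-1.5, so S₂/S₁ = (C_{A,2}/C_{A,1})^-1.5.
= (0.773/2.25)^(-1.5) = (0.3436)^(-1.5) = 4.97.
Selectivity toward D rises as C_A falls — low-concentration operation is favoured.

4.97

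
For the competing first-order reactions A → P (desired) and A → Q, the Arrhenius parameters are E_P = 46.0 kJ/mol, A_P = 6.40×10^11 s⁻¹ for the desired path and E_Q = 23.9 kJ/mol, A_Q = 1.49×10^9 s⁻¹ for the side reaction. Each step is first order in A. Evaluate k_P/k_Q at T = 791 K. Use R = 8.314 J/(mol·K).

14.9

k_P/k_Q = (A_P/A_Q)·exp[−(E_P−E_Q)/(RT)] = (A_P/A_Q)·exp[(E_Q−E_P)/(RT)].
(E_Q−E_P)/(RT) = (23.9−46.0)×10³/(8.314×791) = -22100/6576 = -3.361.
k_P/k_Q = (6.40×10^11/1.49×10^9)·exp(-3.361) = 429.5 × 0.03472 = 14.9.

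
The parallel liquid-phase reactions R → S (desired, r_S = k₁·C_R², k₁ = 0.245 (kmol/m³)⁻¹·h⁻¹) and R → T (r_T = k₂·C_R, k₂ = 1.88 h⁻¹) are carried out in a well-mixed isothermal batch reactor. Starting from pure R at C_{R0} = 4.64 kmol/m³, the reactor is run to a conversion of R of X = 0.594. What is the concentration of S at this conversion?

0.812 kmol/m³

C_R = C_{R0}(1−X) = 1.884 kmol/m³.
Along a PFR/batch, dC_T/dC_R = −r_T/(r_S+r_T) = −k₂/(k₂+k₁·C_R).
Integrating from C_{R0} to C_R: C_T = (1.88/0.245)·ln[(1.88+0.245·4.64)/(1.88+0.245·1.88)] = 7.673·ln(3.017/2.342) = 1.944 kmol/m³.
Then C_S = (C_{R0}−C_R) − C_T = 2.756 − 1.944 = 0.8118 kmol/m³.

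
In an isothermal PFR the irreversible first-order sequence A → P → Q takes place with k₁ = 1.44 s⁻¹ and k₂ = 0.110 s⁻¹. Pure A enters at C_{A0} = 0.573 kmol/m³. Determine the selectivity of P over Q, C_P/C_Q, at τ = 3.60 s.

2.66

Solving the coupled first-order balances gives C_P(τ) = [k₁/(k₂−k₁)]·C_{A0}·(e^(−k₁τ) − e^(−k₂τ)).
e^(−k₁τ) = e^(−1.44×3.60) = e^(−5.184) = 0.005606; e^(−k₂τ) = e^(−0.3960) = 0.6730.
C_P = 1.44×0.573/(0.110−1.44) × (0.005606−0.6730) = (-0.6204)×(-0.6674) = 0.4140 kmol/m³.
C_A = C_{A0}e^(−k₁τ) = 0.003212 kmol/m³, so C_Q = C_{A0}−C_A−C_P = 0.1557 kmol/m³; C_P/C_Q = 2.66.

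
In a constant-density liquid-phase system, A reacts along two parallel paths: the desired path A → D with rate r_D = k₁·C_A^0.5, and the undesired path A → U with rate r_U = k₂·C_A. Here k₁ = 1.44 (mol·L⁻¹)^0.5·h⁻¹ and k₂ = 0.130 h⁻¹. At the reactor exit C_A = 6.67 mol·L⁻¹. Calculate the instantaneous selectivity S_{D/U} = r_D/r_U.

S_{D/U} = r_D/r_U = (k₁·C_A^0.5)/(k₂·C_A) = (k₁/k₂)·C_A^-0.5.
= (1.44×6.670^0.5) / (0.130×6.670) = 3.719/0.8671 = 4.29.

4.29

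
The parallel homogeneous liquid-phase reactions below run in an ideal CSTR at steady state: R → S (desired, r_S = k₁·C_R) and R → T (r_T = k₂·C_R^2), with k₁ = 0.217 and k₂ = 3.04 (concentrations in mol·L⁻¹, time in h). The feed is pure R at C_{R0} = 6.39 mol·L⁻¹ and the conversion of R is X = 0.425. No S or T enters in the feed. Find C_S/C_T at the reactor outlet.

Exit C_R = C_{R0}(1−X) = 6.39×0.575 = 3.674 mol·L⁻¹.
A CSTR operates uniformly at the exit composition, giving r_S = 0.7973 and r_T = 41.04 (each k·C_R^n at C_R = 3.674).
Overall selectivity = C_S/C_T = r_Sτ/(r_Tτ) = r_S/r_T = 0.0194.

0.0194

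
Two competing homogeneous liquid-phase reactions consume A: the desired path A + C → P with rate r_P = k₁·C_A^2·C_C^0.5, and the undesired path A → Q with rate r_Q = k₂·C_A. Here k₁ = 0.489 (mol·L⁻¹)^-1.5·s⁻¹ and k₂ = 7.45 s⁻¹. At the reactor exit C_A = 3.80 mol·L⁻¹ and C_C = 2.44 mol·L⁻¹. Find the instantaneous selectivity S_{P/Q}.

0.390

S_{P/Q} = r_P/r_Q = (k₁·C_A^2·C_C^0.5)/(k₂·C_A) = (k₁/k₂)·C_A·C_C^0.5.
= (0.489×3.800^2×2.440^0.5) / (7.45×3.800) = 11.03/28.31 = 0.390.
Since the desired path is higher order in A, keeping C_A high (PFR or concentrated feed) favours P.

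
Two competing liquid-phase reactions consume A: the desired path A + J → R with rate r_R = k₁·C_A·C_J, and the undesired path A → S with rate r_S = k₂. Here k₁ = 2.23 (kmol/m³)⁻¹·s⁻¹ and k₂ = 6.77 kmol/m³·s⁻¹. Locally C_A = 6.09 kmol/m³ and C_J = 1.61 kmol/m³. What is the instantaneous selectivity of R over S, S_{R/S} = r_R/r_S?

3.23

S_{R/S} = r_R/r_S = (k₁·C_A·C_J)/(k₂) = (k₁/k₂)·C_A·C_J.
= (2.23×6.090×1.610) / (6.77) = 21.86/6.770 = 3.23.
Since the desired path is higher order in A, keeping C_A high (PFR or concentrated feed) favours R.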